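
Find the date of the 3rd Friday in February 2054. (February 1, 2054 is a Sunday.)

February 2054 begins on a Sunday, so the first Friday is February 6 (5 days later).
The 3rd Friday is 2 weeks later: 6 + 14 = 20.

20 February 2054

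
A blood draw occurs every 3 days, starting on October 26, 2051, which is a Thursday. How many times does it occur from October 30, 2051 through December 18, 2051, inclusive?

16

Occurrences land 3·i days after October 26, 2051 for i = 0, 1, 2, …
October 30, 2051 is 4 days after the start; 4 ÷ 3 = 1 remainder 1; since the remainder is 1, round up to i = 2. First occurrence in the window: #3 on November 1, 2051 (2×3 = 6 days in).
December 18, 2051 is 53 days after the start; 53 ÷ 3 = 17 remainder 2. Last occurrence in the window: #18 on December 16, 2051.
Occurrences #3 through #18: 16 in total.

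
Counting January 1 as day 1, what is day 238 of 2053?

2053-08-26

January has 31 days (238 − 31 = 207 remain).
February has 28 days (207 − 28 = 179 remain).
March has 31 days (179 − 31 = 148 remain).
April has 30 days (148 − 30 = 118 remain).
May has 31 days (118 − 31 = 87 remain).
June has 30 days (87 − 30 = 57 remain).
July has 31 days (57 − 31 = 26 remain).
26 into August → August 26.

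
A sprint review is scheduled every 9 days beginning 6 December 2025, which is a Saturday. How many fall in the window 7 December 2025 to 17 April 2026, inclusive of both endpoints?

14

Occurrences land 9·i days after 6 December 2025 for i = 0, 1, 2, …
7 December 2025 is 1 day after the start; 1 ÷ 9 = 0 remainder 1; since the remainder is 1, round up to i = 1. First occurrence in the window: #2 on 15 December 2025 (1×9 = 9 days in).
17 April 2026 is 132 days after the start; 132 ÷ 9 = 14 remainder 6. Last occurrence in the window: #15 on 11 April 2026.
Occurrences #2 through #15: 14 in total.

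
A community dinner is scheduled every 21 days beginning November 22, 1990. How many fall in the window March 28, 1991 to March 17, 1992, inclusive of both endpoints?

Occurrences land 21·i days after November 22, 1990 for i = 0, 1, 2, …
March 28, 1991 is 126 days after the start; 126 ÷ 21 = 6 remainder 0. First occurrence in the window: #7 on March 28, 1991 (6×21 = 126 days in).
March 17, 1992 is 481 days after the start; 481 ÷ 21 = 22 remainder 19. Last occurrence in the window: #23 on February 27, 1992.
Occurrences #7 through #23: 17 in total.

17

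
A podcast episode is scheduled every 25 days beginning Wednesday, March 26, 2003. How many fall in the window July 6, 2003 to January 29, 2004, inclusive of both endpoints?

Occurrences land 25·i days after March 26, 2003 for i = 0, 1, 2, …
July 6, 2003 is 102 days after the start; 102 ÷ 25 = 4 remainder 2; since the remainder is 2, round up to i = 5. First occurrence in the window: #6 on July 29, 2003 (5×25 = 125 days in).
January 29, 2004 is 309 days after the start; 309 ÷ 25 = 12 remainder 9. Last occurrence in the window: #13 on January 20, 2004.
Occurrences #6 through #13: 8 in total.

8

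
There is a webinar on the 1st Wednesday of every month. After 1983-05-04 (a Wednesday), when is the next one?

1983-06-01

May 1983 starts on a Sunday, so its 1st Wednesday is 1983-05-04 (3 days in).
That is not after 1983-05-04, so look at June 1983.
June 1983 starts on a Wednesday, so its 1st Wednesday is 1983-06-01.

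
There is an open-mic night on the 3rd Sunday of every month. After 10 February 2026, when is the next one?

February 2026 starts on a Sunday; its first Sunday is the 1st, so the 3rd Sunday is the 15th — 15 February 2026.
15 February 2026 is after 10 February 2026, so that is the next one.

15 February 2026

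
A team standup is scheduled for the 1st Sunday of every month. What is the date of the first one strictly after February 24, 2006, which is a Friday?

February 2006 starts on a Wednesday, so its 1st Sunday is February 5, 2006 (4 days in).
That is not after February 24, 2006, so look at March 2006.
March 2006 starts on a Wednesday, so its 1st Sunday is March 5, 2006 (4 days in).

March 5, 2006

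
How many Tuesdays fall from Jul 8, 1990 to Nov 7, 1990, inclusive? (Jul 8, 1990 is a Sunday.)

Jul 8, 1990 is a Sunday; the first Tuesday on or after it is Jul 10, 1990 (2 days later).
From Jul 10, 1990 to Nov 7, 1990: 21 + 31 + 30 + 31 + 7 = 120 days (rest of Jul, Aug, Sep, Oct, Nov).
120 ÷ 7 = 17 full weeks with remainder 1, so 17 more Tuesdays after the first → 18.

18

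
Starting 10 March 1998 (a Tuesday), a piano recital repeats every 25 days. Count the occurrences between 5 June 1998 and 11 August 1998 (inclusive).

3

Occurrences land 25·i days after 10 March 1998 for i = 0, 1, 2, …
5 June 1998 is 87 days after the start; 87 ÷ 25 = 3 remainder 12; since the remainder is 12, round up to i = 4. First occurrence in the window: #5 on 18 June 1998 (4×25 = 100 days in).
11 August 1998 is 154 days after the start; 154 ÷ 25 = 6 remainder 4. Last occurrence in the window: #7 on 7 August 1998.
Occurrences #5 through #7: 3 in total.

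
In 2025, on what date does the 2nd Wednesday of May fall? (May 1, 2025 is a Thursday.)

May 2025 begins on a Thursday, so the first Wednesday is May 7 (6 days later).
The 2nd Wednesday is 1 weeks later: 7 + 7 = 14.

May 14, 2025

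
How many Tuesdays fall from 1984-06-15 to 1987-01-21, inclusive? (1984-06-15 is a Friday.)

136

1984-06-15 is a Friday; the first Tuesday on or after it is 1984-06-19 (4 days later).
From 1984-06-19 to 1987-01-21: 195 + 365 + 365 + 21 = 946 days (rest of 1984, 1985, 1986, to 1987-01-21 in 1987).
946 ÷ 7 = 135 full weeks with remainder 1, so 135 more Tuesdays after the first → 136.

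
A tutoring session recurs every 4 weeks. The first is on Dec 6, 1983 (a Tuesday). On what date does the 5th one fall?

Mar 27, 1984

The 5th occurrence is 4 intervals after the first: 4 × 28 = 112 days after Dec 6, 1983.
Dec has 31 days — 25 days to the end of Dec leaves 87.
Jan has 31 days (56 left).
Feb has 29 days (27 left).
27 days into Mar → Mar 27, 1984.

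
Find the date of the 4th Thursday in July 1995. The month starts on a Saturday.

1995-07-27

July 1995 begins on a Saturday, so the first Thursday is July 6 (5 days later).
The 4th Thursday is 3 weeks later: 6 + 21 = 27.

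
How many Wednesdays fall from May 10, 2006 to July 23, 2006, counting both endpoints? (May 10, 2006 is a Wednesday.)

11

May 10, 2006 is a Wednesday; the first Wednesday on or after it is May 10, 2006.
From May 10, 2006 to July 23, 2006: 21 + 30 + 23 = 74 days (rest of May, June, July).
74 ÷ 7 = 10 full weeks with remainder 4, so 10 more Wednesdays after the first → 11.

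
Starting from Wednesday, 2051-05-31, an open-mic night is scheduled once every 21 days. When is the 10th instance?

The 10th occurrence is 9 intervals after the first: 9 × 21 = 189 days after 2051-05-31.
May has 31 days — 0 days to the end of May leaves 189.
June has 30 days (159 left).
July has 31 days (128 left).
August has 31 days (97 left).
September has 30 days (67 left).
October has 31 days (36 left).
November has 30 days (6 left).
6 days into December → 2051-12-06.

2051-12-06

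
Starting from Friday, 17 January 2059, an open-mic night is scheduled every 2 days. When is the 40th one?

The 40th occurrence is 39 intervals after the first: 39 × 2 = 78 days after 17 January 2059.
January has 31 days — 14 days to the end of January leaves 64.
February has 28 days (36 left).
March has 31 days (5 left).
5 days into April → 5 April 2059.

5 April 2059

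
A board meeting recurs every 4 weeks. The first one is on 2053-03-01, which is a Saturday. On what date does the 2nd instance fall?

2053-03-29

The 2nd occurrence is 1 interval after the first: 1 × 28 = 28 days after 2053-03-01.
28 days later is 2053-03-29.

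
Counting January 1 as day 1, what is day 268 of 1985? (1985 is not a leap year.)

Jan has 31 days (268 − 31 = 237 remain).
Feb has 28 days (237 − 28 = 209 remain).
Mar has 31 days (209 − 31 = 178 remain).
Apr has 30 days (178 − 30 = 148 remain).
May has 31 days (148 − 31 = 117 remain).
Jun has 30 days (117 − 30 = 87 remain).
Jul has 31 days (87 − 31 = 56 remain).
Aug has 31 days (56 − 31 = 25 remain).
25 into Sep → Sep 25.

Sep 25, 1985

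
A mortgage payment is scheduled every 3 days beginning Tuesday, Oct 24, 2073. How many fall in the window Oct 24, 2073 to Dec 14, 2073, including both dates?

Occurrences land 3·i days after Oct 24, 2073 for i = 0, 1, 2, …
The window opens on the start date, so the first occurrence inside is #1 on Oct 24, 2073.
Dec 14, 2073 is 51 days after the start; 51 ÷ 3 = 17 remainder 0. Last occurrence in the window: #18 on Dec 14, 2073.
Occurrences #1 through #18: 18 in total.

18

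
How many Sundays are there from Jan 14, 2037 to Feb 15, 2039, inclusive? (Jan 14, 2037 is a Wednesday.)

109

Jan 14, 2037 is a Wednesday; the first Sunday on or after it is Jan 18, 2037 (4 days later).
From Jan 18, 2037 to Feb 15, 2039: 347 + 365 + 46 = 758 days (rest of 2037, 2038, to Feb 15, 2039 in 2039).
758 ÷ 7 = 108 full weeks with remainder 2, so 108 more Sundays after the first → 109.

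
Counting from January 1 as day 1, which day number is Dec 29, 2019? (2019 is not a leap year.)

Days in months before Dec: 31 + 28 + 31 + 30 + 31 + 30 + 31 + 31 + 30 + 31 + 30 = 334.
Plus 29 days into Dec → day 363.

363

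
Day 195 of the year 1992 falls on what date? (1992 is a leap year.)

January has 31 days (195 − 31 = 164 remain).
February has 29 days (164 − 29 = 135 remain).
March has 31 days (135 − 31 = 104 remain).
April has 30 days (104 − 30 = 74 remain).
May has 31 days (74 − 31 = 43 remain).
June has 30 days (43 − 30 = 13 remain).
13 into July → July 13.

13 July 1992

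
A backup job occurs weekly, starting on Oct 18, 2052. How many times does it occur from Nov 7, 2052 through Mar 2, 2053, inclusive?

Occurrences land 7·i days after Oct 18, 2052 for i = 0, 1, 2, …
Nov 7, 2052 is 20 days after the start; 20 ÷ 7 = 2 remainder 6; since the remainder is 6, round up to i = 3. First occurrence in the window: #4 on Nov 8, 2052 (3×7 = 21 days in).
Mar 2, 2053 is 135 days after the start; 135 ÷ 7 = 19 remainder 2. Last occurrence in the window: #20 on Feb 28, 2053.
Occurrences #4 through #20: 17 in total.

17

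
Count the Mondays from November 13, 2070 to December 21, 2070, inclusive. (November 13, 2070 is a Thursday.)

5

November 13, 2070 is a Thursday; the first Monday on or after it is November 17, 2070 (4 days later).
From November 17, 2070 to December 21, 2070: 13 + 21 = 34 days (rest of November, December).
34 ÷ 7 = 4 full weeks with remainder 6, so 4 more Mondays after the first → 5.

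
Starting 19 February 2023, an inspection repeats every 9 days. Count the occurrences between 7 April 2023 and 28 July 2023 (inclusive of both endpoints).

12

Occurrences land 9·i days after 19 February 2023 for i = 0, 1, 2, …
7 April 2023 is 47 days after the start; 47 ÷ 9 = 5 remainder 2; since the remainder is 2, round up to i = 6. First occurrence in the window: #7 on 14 April 2023 (6×9 = 54 days in).
28 July 2023 is 159 days after the start; 159 ÷ 9 = 17 remainder 6. Last occurrence in the window: #18 on 22 July 2023.
Occurrences #7 through #18: 12 in total.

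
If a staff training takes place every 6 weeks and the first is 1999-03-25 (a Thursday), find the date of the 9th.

2000-02-24

The 9th occurrence is 8 intervals after the first: 8 × 42 = 336 days after 1999-03-25.
March has 31 days — 6 days to the end of March leaves 330.
April has 30 days (300 left).
May has 31 days (269 left).
June has 30 days (239 left).
July has 31 days (208 left).
August has 31 days (177 left).
September has 30 days (147 left).
October has 31 days (116 left).
November has 30 days (86 left).
December has 31 days (55 left).
January has 31 days (24 left).
24 days into February → 2000-02-24.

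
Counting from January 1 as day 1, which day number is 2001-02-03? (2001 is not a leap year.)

34

Days in months before February: 31 = 31.
Plus 3 days into February → day 34.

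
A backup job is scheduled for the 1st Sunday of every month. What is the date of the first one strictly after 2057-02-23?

February 2057 starts on a Thursday, so its 1st Sunday is 2057-02-04 (3 days in).
That is not after 2057-02-23, so look at March 2057.
March 2057 starts on a Thursday, so its 1st Sunday is 2057-03-04 (3 days in).

2057-03-04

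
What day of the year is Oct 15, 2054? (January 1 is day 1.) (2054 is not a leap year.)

Days in months before Oct: 31 + 28 + 31 + 30 + 31 + 30 + 31 + 31 + 30 = 273.
Plus 15 days into Oct → day 288.

288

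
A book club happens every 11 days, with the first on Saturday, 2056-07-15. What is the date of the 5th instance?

The 5th occurrence is 4 intervals after the first: 4 × 11 = 44 days after 2056-07-15.
July has 31 days — 16 days to the end of July leaves 28.
28 days into August → 2056-08-28.

2056-08-28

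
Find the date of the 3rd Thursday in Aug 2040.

The first Thursday of Aug 2040 is Aug 2.
The 3rd Thursday is 2 weeks later: 2 + 14 = 16.

Aug 16, 2040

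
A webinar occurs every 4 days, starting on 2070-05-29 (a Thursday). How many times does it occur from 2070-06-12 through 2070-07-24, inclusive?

Occurrences land 4·i days after 2070-05-29 for i = 0, 1, 2, …
2070-06-12 is 14 days after the start; 14 ÷ 4 = 3 remainder 2; since the remainder is 2, round up to i = 4. First occurrence in the window: #5 on 2070-06-14 (4×4 = 16 days in).
2070-07-24 is 56 days after the start; 56 ÷ 4 = 14 remainder 0. Last occurrence in the window: #15 on 2070-07-24.
Occurrences #5 through #15: 11 in total.

11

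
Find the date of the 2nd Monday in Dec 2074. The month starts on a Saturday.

Dec 10, 2074

Dec 2074 begins on a Saturday, so the first Monday is Dec 3 (2 days later).
The 2nd Monday is 1 weeks later: 3 + 7 = 10.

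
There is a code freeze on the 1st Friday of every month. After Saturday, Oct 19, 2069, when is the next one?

Nov 1, 2069

Oct 2069 starts on a Tuesday, so its 1st Friday is Oct 4, 2069 (3 days in).
That is not after Oct 19, 2069, so look at Nov 2069.
Nov 2069 starts on a Friday, so its 1st Friday is Nov 1, 2069.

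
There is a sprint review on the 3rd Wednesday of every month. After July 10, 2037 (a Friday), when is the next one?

July 2037 starts on a Wednesday; its first Wednesday is the 1st, so the 3rd Wednesday is the 15th — July 15, 2037.
July 15, 2037 is after July 10, 2037, so that is the next one.

July 15, 2037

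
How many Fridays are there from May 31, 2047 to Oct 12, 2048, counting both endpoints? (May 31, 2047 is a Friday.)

72

May 31, 2047 is a Friday; the first Friday on or after it is May 31, 2047.
From May 31, 2047 to Oct 12, 2048: 214 + 286 = 500 days (rest of 2047, to Oct 12, 2048 in 2048).
500 ÷ 7 = 71 full weeks with remainder 3, so 71 more Fridays after the first → 72.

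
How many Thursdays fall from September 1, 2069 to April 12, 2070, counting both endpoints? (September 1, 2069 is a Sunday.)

September 1, 2069 is a Sunday; the first Thursday on or after it is September 5, 2069 (4 days later).
From September 5, 2069 to April 12, 2070: 25 + 31 + 30 + 31 + 31 + 28 + 31 + 12 = 219 days (rest of September, October, November, December, January, February, March, April).
219 ÷ 7 = 31 full weeks with remainder 2, so 31 more Thursdays after the first → 32.

32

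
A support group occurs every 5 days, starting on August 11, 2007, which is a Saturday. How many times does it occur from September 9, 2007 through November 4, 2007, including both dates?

12

Occurrences land 5·i days after August 11, 2007 for i = 0, 1, 2, …
September 9, 2007 is 29 days after the start; 29 ÷ 5 = 5 remainder 4; since the remainder is 4, round up to i = 6. First occurrence in the window: #7 on September 10, 2007 (6×5 = 30 days in).
November 4, 2007 is 85 days after the start; 85 ÷ 5 = 17 remainder 0. Last occurrence in the window: #18 on November 4, 2007.
Occurrences #7 through #18: 12 in total.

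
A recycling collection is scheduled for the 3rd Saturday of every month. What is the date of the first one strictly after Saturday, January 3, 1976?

January 1976 starts on a Thursday; its first Saturday is the 3rd, so the 3rd Saturday is the 17th — January 17, 1976.
January 17, 1976 is after January 3, 1976, so that is the next one.

January 17, 1976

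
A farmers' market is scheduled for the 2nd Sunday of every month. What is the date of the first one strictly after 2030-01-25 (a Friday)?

2030-02-10

January 2030 starts on a Tuesday; its first Sunday is the 6th, so the 2nd Sunday is the 13th — 2030-01-13.
That is not after 2030-01-25, so look at February 2030.
February 2030 starts on a Friday; its first Sunday is the 3rd, so the 2nd Sunday is the 10th — 2030-02-10.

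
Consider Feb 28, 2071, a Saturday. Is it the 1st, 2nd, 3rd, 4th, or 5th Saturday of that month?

Day 28 falls in week ⌈28/7⌉ of the month.
Days 1–7 hold the 1st Saturday, 8–14 the 2nd, 15–21 the 3rd, 22–28 the 4th, 29–31 the 5th.
28 is in the range for the 4th.

4th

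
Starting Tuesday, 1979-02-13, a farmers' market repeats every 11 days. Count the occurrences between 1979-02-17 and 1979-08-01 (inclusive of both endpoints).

Occurrences land 11·i days after 1979-02-13 for i = 0, 1, 2, …
1979-02-17 is 4 days after the start; 4 ÷ 11 = 0 remainder 4; since the remainder is 4, round up to i = 1. First occurrence in the window: #2 on 1979-02-24 (1×11 = 11 days in).
1979-08-01 is 169 days after the start; 169 ÷ 11 = 15 remainder 4. Last occurrence in the window: #16 on 1979-07-28.
Occurrences #2 through #16: 15 in total.

15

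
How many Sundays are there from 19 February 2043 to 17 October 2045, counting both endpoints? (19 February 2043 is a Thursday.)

139

19 February 2043 is a Thursday; the first Sunday on or after it is 22 February 2043 (3 days later).
From 22 February 2043 to 17 October 2045: 312 + 366 + 290 = 968 days (rest of 2043, 2044, to 17 October 2045 in 2045).
968 ÷ 7 = 138 full weeks with remainder 2, so 138 more Sundays after the first → 139.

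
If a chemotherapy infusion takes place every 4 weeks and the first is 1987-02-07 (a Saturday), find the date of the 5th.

1987-05-30

The 5th occurrence is 4 intervals after the first: 4 × 28 = 112 days after 1987-02-07.
February has 28 days — 21 days to the end of February leaves 91.
March has 31 days (60 left).
April has 30 days (30 left).
30 days into May → 1987-05-30.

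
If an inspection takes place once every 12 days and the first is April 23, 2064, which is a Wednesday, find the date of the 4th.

The 4th occurrence is 3 intervals after the first: 3 × 12 = 36 days after April 23, 2064.
April has 30 days — 7 days to the end of April leaves 29.
29 days into May → May 29, 2064.

May 29, 2064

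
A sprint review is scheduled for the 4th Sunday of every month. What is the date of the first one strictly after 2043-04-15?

2043-04-26

April 2043 starts on a Wednesday; its first Sunday is the 5th, so the 4th Sunday is the 26th — 2043-04-26.
2043-04-26 is after 2043-04-15, so that is the next one.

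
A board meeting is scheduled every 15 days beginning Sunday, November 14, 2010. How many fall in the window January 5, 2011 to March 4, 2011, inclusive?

Occurrences land 15·i days after November 14, 2010 for i = 0, 1, 2, …
January 5, 2011 is 52 days after the start; 52 ÷ 15 = 3 remainder 7; since the remainder is 7, round up to i = 4. First occurrence in the window: #5 on January 13, 2011 (4×15 = 60 days in).
March 4, 2011 is 110 days after the start; 110 ÷ 15 = 7 remainder 5. Last occurrence in the window: #8 on February 27, 2011.
Occurrences #5 through #8: 4 in total.

4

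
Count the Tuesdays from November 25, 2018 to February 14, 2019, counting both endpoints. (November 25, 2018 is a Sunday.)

12

November 25, 2018 is a Sunday; the first Tuesday on or after it is November 27, 2018 (2 days later).
From November 27, 2018 to February 14, 2019: 3 + 31 + 31 + 14 = 79 days (rest of November, December, January, February).
79 ÷ 7 = 11 full weeks with remainder 2, so 11 more Tuesdays after the first → 12.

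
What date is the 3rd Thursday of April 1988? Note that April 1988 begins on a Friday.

April 21, 1988

April 1988 begins on a Friday, so the first Thursday is April 7 (6 days later).
The 3rd Thursday is 2 weeks later: 7 + 14 = 21.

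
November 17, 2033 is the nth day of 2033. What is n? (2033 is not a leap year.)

321

Days in months before November: 31 + 28 + 31 + 30 + 31 + 30 + 31 + 31 + 30 + 31 = 304.
Plus 17 days into November → day 321.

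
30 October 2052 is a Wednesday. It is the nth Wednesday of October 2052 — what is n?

5th

Day 30 falls in week ⌈30/7⌉ of the month.
Days 1–7 hold the 1st Wednesday, 8–14 the 2nd, 15–21 the 3rd, 22–28 the 4th, 29–31 the 5th.
30 is in the range for the 5th.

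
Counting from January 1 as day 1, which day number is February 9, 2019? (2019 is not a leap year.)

Days in months before February: 31 = 31.
Plus 9 days into February → day 40.

40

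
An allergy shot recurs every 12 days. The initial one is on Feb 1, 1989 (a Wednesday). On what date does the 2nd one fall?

The 2nd occurrence is 1 interval after the first: 1 × 12 = 12 days after Feb 1, 1989.
12 days later is Feb 13, 1989.

Feb 13, 1989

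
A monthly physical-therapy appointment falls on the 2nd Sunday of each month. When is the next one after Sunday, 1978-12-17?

December 1978 starts on a Friday; its first Sunday is the 3rd, so the 2nd Sunday is the 10th — 1978-12-10.
That is not after 1978-12-17, so look at January 1979.
January 1979 starts on a Monday; its first Sunday is the 7th, so the 2nd Sunday is the 14th — 1979-01-14.

1979-01-14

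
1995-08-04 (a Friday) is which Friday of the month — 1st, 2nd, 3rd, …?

1st

Day 4 falls in week ⌈4/7⌉ of the month.
Days 1–7 hold the 1st Friday, 8–14 the 2nd, 15–21 the 3rd, 22–28 the 4th, 29–31 the 5th.
4 is in the range for the 1st.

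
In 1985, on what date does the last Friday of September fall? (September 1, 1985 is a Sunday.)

September 1985 begins on a Sunday, so the first Friday is September 6 (5 days later).
September 1985 has 30 days. Adding weeks: 6, 13, 20, 27 — the last one ≤ 30 is the 27th.

27 September 1985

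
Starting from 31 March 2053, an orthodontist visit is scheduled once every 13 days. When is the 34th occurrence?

The 34th occurrence is 33 intervals after the first: 33 × 13 = 429 days after 31 March 2053.
March has 31 days — 0 days to the end of March leaves 429.
From end of March to end of 2053 is 275 days (154 left).
January has 31 days (123 left).
February has 28 days (95 left).
March has 31 days (64 left).
April has 30 days (34 left).
May has 31 days (3 left).
3 days into June → 3 June 2054.

3 June 2054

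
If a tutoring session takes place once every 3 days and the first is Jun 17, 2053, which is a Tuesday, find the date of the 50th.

Nov 11, 2053

The 50th occurrence is 49 intervals after the first: 49 × 3 = 147 days after Jun 17, 2053.
Jun has 30 days — 13 days to the end of Jun leaves 134.
Jul has 31 days (103 left).
Aug has 31 days (72 left).
Sep has 30 days (42 left).
Oct has 31 days (11 left).
11 days into Nov → Nov 11, 2053.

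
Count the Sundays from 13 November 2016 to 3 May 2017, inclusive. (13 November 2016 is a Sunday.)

25

13 November 2016 is a Sunday; the first Sunday on or after it is 13 November 2016.
From 13 November 2016 to 3 May 2017: 17 + 31 + 31 + 28 + 31 + 30 + 3 = 171 days (rest of November, December, January, February, March, April, May).
171 ÷ 7 = 24 full weeks with remainder 3, so 24 more Sundays after the first → 25.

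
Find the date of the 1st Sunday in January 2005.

The first Sunday of January 2005 is January 2.

2 January 2005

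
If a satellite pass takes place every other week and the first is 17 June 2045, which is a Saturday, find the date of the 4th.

The 4th occurrence is 3 intervals after the first: 3 × 14 = 42 days after 17 June 2045.
June has 30 days — 13 days to the end of June leaves 29.
29 days into July → 29 July 2045.

29 July 2045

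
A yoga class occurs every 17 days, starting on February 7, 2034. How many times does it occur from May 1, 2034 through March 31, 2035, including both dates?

Occurrences land 17·i days after February 7, 2034 for i = 0, 1, 2, …
May 1, 2034 is 83 days after the start; 83 ÷ 17 = 4 remainder 15; since the remainder is 15, round up to i = 5. First occurrence in the window: #6 on May 3, 2034 (5×17 = 85 days in).
March 31, 2035 is 417 days after the start; 417 ÷ 17 = 24 remainder 9. Last occurrence in the window: #25 on March 22, 2035.
Occurrences #6 through #25: 20 in total.

20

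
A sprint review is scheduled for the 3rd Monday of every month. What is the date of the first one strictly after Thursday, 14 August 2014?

18 August 2014

August 2014 starts on a Friday; its first Monday is the 4th, so the 3rd Monday is the 18th — 18 August 2014.
18 August 2014 is after 14 August 2014, so that is the next one.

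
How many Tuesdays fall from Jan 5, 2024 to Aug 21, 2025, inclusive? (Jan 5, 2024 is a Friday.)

Jan 5, 2024 is a Friday; the first Tuesday on or after it is Jan 9, 2024 (4 days later).
From Jan 9, 2024 to Aug 21, 2025: 357 + 233 = 590 days (rest of 2024, to Aug 21, 2025 in 2025).
590 ÷ 7 = 84 full weeks with remainder 2, so 84 more Tuesdays after the first → 85.

85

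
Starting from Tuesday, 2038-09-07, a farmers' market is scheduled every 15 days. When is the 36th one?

The 36th occurrence is 35 intervals after the first: 35 × 15 = 525 days after 2038-09-07.
September has 30 days — 23 days to the end of September leaves 502.
From end of September to end of 2038 is 92 days (410 left).
2039 has 365 days (45 left).
January has 31 days (14 left).
14 days into February → 2040-02-14.

2040-02-14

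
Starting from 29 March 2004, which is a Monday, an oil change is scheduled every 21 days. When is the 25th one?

15 August 2005

The 25th occurrence is 24 intervals after the first: 24 × 21 = 504 days after 29 March 2004.
March has 31 days — 2 days to the end of March leaves 502.
From end of March to end of 2004 is 275 days (227 left).
January has 31 days (196 left).
February has 28 days (168 left).
March has 31 days (137 left).
April has 30 days (107 left).
May has 31 days (76 left).
June has 30 days (46 left).
July has 31 days (15 left).
15 days into August → 15 August 2005.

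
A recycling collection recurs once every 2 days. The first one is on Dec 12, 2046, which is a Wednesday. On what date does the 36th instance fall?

The 36th occurrence is 35 intervals after the first: 35 × 2 = 70 days after Dec 12, 2046.
Dec has 31 days — 19 days to the end of Dec leaves 51.
Jan has 31 days (20 left).
20 days into Feb → Feb 20, 2047.

Feb 20, 2047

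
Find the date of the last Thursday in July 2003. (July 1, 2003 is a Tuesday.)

2003-07-31

July 2003 begins on a Tuesday, so the first Thursday is July 3 (2 days later).
July 2003 has 31 days. Adding weeks: 3, 10, 17, 24, 31 — the last one ≤ 31 is the 31st.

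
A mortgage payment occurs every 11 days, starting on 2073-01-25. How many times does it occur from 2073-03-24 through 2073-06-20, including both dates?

8

Occurrences land 11·i days after 2073-01-25 for i = 0, 1, 2, …
2073-03-24 is 58 days after the start; 58 ÷ 11 = 5 remainder 3; since the remainder is 3, round up to i = 6. First occurrence in the window: #7 on 2073-04-01 (6×11 = 66 days in).
2073-06-20 is 146 days after the start; 146 ÷ 11 = 13 remainder 3. Last occurrence in the window: #14 on 2073-06-17.
Occurrences #7 through #14: 8 in total.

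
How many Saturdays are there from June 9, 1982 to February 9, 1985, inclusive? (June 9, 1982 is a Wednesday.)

140

June 9, 1982 is a Wednesday; the first Saturday on or after it is June 12, 1982 (3 days later).
From June 12, 1982 to February 9, 1985: 202 + 365 + 366 + 40 = 973 days (rest of 1982, 1983, 1984, to February 9, 1985 in 1985).
973 ÷ 7 = 139 full weeks with remainder 0, so 139 more Saturdays after the first → 140.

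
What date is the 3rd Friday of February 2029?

The first Friday of February 2029 is February 2.
The 3rd Friday is 2 weeks later: 2 + 14 = 16.

16 February 2029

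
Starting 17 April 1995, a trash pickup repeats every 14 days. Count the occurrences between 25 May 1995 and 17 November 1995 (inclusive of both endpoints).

Occurrences land 14·i days after 17 April 1995 for i = 0, 1, 2, …
25 May 1995 is 38 days after the start; 38 ÷ 14 = 2 remainder 10; since the remainder is 10, round up to i = 3. First occurrence in the window: #4 on 29 May 1995 (3×14 = 42 days in).
17 November 1995 is 214 days after the start; 214 ÷ 14 = 15 remainder 4. Last occurrence in the window: #16 on 13 November 1995.
Occurrences #4 through #16: 13 in total.

13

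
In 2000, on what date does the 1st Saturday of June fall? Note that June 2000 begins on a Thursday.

June 2000 begins on a Thursday, so the first Saturday is June 3 (2 days later).

3 June 2000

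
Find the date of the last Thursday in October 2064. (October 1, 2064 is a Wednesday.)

October 2064 begins on a Wednesday, so the first Thursday is October 2 (1 day later).
October 2064 has 31 days. Adding weeks: 2, 9, 16, 23, 30 — the last one ≤ 31 is the 30th.

30 October 2064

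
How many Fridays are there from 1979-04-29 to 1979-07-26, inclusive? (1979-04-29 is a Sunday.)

1979-04-29 is a Sunday; the first Friday on or after it is 1979-05-04 (5 days later).
From 1979-05-04 to 1979-07-26: 27 + 30 + 26 = 83 days (rest of May, June, July).
83 ÷ 7 = 11 full weeks with remainder 6, so 11 more Fridays after the first → 12.

12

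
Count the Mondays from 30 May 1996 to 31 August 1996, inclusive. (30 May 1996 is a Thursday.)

13

30 May 1996 is a Thursday; the first Monday on or after it is 3 June 1996 (4 days later).
From 3 June 1996 to 31 August 1996: 27 + 31 + 31 = 89 days (rest of June, July, August).
89 ÷ 7 = 12 full weeks with remainder 5, so 12 more Mondays after the first → 13.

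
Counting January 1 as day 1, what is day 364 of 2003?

2003-12-30

January has 31 days (364 − 31 = 333 remain).
February has 28 days (333 − 28 = 305 remain).
March has 31 days (305 − 31 = 274 remain).
April has 30 days (274 − 30 = 244 remain).
May has 31 days (244 − 31 = 213 remain).
June has 30 days (213 − 30 = 183 remain).
July has 31 days (183 − 31 = 152 remain).
August has 31 days (152 − 31 = 121 remain).
September has 30 days (121 − 30 = 91 remain).
October has 31 days (91 − 31 = 60 remain).
November has 30 days (60 − 30 = 30 remain).
30 into December → December 30.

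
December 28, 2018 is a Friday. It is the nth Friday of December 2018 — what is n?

Day 28 falls in week ⌈28/7⌉ of the month.
Days 1–7 hold the 1st Friday, 8–14 the 2nd, 15–21 the 3rd, 22–28 the 4th, 29–31 the 5th.
28 is in the range for the 4th.

4th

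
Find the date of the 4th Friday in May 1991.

24 May 1991

May 1991 begins on a Wednesday, so the first Friday is May 3 (2 days later).
The 4th Friday is 3 weeks later: 3 + 21 = 24.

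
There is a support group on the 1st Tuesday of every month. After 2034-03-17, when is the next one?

March 2034 starts on a Wednesday, so its 1st Tuesday is 2034-03-07 (6 days in).
That is not after 2034-03-17, so look at April 2034.
April 2034 starts on a Saturday, so its 1st Tuesday is 2034-04-04 (3 days in).

2034-04-04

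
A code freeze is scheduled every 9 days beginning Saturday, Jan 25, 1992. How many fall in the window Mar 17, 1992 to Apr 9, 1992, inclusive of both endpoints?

Occurrences land 9·i days after Jan 25, 1992 for i = 0, 1, 2, …
Mar 17, 1992 is 52 days after the start; 52 ÷ 9 = 5 remainder 7; since the remainder is 7, round up to i = 6. First occurrence in the window: #7 on Mar 19, 1992 (6×9 = 54 days in).
Apr 9, 1992 is 75 days after the start; 75 ÷ 9 = 8 remainder 3. Last occurrence in the window: #9 on Apr 6, 1992.
Occurrences #7 through #9: 3 in total.

3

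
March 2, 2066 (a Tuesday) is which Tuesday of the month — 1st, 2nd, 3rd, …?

Day 2 falls in week ⌈2/7⌉ of the month.
Days 1–7 hold the 1st Tuesday, 8–14 the 2nd, 15–21 the 3rd, 22–28 the 4th, 29–31 the 5th.
2 is in the range for the 1st.

1st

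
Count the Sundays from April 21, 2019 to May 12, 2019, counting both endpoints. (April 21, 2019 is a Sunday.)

April 21, 2019 is a Sunday; the first Sunday on or after it is April 21, 2019.
From April 21, 2019 to May 12, 2019: 9 + 12 = 21 days (rest of April, May).
21 ÷ 7 = 3 full weeks with remainder 0, so 3 more Sundays after the first → 4.

4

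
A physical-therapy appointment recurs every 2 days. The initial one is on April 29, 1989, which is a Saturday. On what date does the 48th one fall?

The 48th occurrence is 47 intervals after the first: 47 × 2 = 94 days after April 29, 1989.
April has 30 days — 1 day to the end of April leaves 93.
May has 31 days (62 left).
June has 30 days (32 left).
July has 31 days (1 left).
1 day into August → August 1, 1989.

August 1, 1989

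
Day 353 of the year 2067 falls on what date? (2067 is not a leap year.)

January has 31 days (353 − 31 = 322 remain).
February has 28 days (322 − 28 = 294 remain).
March has 31 days (294 − 31 = 263 remain).
April has 30 days (263 − 30 = 233 remain).
May has 31 days (233 − 31 = 202 remain).
June has 30 days (202 − 30 = 172 remain).
July has 31 days (172 − 31 = 141 remain).
August has 31 days (141 − 31 = 110 remain).
September has 30 days (110 − 30 = 80 remain).
October has 31 days (80 − 31 = 49 remain).
November has 30 days (49 − 30 = 19 remain).
19 into December → December 19.

December 19, 2067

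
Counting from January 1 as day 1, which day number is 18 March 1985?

Days in months before March: 31 + 28 = 59.
Plus 18 days into March → day 77.

77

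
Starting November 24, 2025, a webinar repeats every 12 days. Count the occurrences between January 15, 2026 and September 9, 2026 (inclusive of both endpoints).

Occurrences land 12·i days after November 24, 2025 for i = 0, 1, 2, …
January 15, 2026 is 52 days after the start; 52 ÷ 12 = 4 remainder 4; since the remainder is 4, round up to i = 5. First occurrence in the window: #6 on January 23, 2026 (5×12 = 60 days in).
September 9, 2026 is 289 days after the start; 289 ÷ 12 = 24 remainder 1. Last occurrence in the window: #25 on September 8, 2026.
Occurrences #6 through #25: 20 in total.

20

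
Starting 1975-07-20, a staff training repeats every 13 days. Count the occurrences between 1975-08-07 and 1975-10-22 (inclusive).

6

Occurrences land 13·i days after 1975-07-20 for i = 0, 1, 2, …
1975-08-07 is 18 days after the start; 18 ÷ 13 = 1 remainder 5; since the remainder is 5, round up to i = 2. First occurrence in the window: #3 on 1975-08-15 (2×13 = 26 days in).
1975-10-22 is 94 days after the start; 94 ÷ 13 = 7 remainder 3. Last occurrence in the window: #8 on 1975-10-19.
Occurrences #3 through #8: 6 in total.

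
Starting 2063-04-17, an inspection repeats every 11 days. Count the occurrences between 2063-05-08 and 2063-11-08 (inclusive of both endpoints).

17

Occurrences land 11·i days after 2063-04-17 for i = 0, 1, 2, …
2063-05-08 is 21 days after the start; 21 ÷ 11 = 1 remainder 10; since the remainder is 10, round up to i = 2. First occurrence in the window: #3 on 2063-05-09 (2×11 = 22 days in).
2063-11-08 is 205 days after the start; 205 ÷ 11 = 18 remainder 7. Last occurrence in the window: #19 on 2063-11-01.
Occurrences #3 through #19: 17 in total.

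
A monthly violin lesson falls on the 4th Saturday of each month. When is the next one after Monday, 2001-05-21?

2001-05-26

May 2001 starts on a Tuesday; its first Saturday is the 5th, so the 4th Saturday is the 26th — 2001-05-26.
2001-05-26 is after 2001-05-21, so that is the next one.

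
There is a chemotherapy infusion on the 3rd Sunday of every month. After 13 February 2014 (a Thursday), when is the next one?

February 2014 starts on a Saturday; its first Sunday is the 2nd, so the 3rd Sunday is the 16th — 16 February 2014.
16 February 2014 is after 13 February 2014, so that is the next one.

16 February 2014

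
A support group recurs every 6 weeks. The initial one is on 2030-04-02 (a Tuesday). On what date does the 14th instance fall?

2031-09-30

The 14th occurrence is 13 intervals after the first: 13 × 42 = 546 days after 2030-04-02.
April has 30 days — 28 days to the end of April leaves 518.
From end of April to end of 2030 is 245 days (273 left).
January has 31 days (242 left).
February has 28 days (214 left).
March has 31 days (183 left).
April has 30 days (153 left).
May has 31 days (122 left).
June has 30 days (92 left).
July has 31 days (61 left).
August has 31 days (30 left).
30 days into September → 2031-09-30.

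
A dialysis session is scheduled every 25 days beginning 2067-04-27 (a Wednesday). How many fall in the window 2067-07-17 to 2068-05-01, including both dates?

11

Occurrences land 25·i days after 2067-04-27 for i = 0, 1, 2, …
2067-07-17 is 81 days after the start; 81 ÷ 25 = 3 remainder 6; since the remainder is 6, round up to i = 4. First occurrence in the window: #5 on 2067-08-05 (4×25 = 100 days in).
2068-05-01 is 370 days after the start; 370 ÷ 25 = 14 remainder 20. Last occurrence in the window: #15 on 2068-04-11.
Occurrences #5 through #15: 11 in total.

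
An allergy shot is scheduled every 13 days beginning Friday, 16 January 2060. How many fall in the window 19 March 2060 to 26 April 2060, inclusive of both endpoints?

3

Occurrences land 13·i days after 16 January 2060 for i = 0, 1, 2, …
19 March 2060 is 63 days after the start; 63 ÷ 13 = 4 remainder 11; since the remainder is 11, round up to i = 5. First occurrence in the window: #6 on 21 March 2060 (5×13 = 65 days in).
26 April 2060 is 101 days after the start; 101 ÷ 13 = 7 remainder 10. Last occurrence in the window: #8 on 16 April 2060.
Occurrences #6 through #8: 3 in total.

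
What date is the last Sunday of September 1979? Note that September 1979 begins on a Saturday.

September 1979 begins on a Saturday, so the first Sunday is September 2 (1 day later).
September 1979 has 30 days. Adding weeks: 2, 9, 16, 23, 30 — the last one ≤ 30 is the 30th.

September 30, 1979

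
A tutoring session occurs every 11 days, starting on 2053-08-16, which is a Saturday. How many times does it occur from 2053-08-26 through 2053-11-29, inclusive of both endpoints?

9

Occurrences land 11·i days after 2053-08-16 for i = 0, 1, 2, …
2053-08-26 is 10 days after the start; 10 ÷ 11 = 0 remainder 10; since the remainder is 10, round up to i = 1. First occurrence in the window: #2 on 2053-08-27 (1×11 = 11 days in).
2053-11-29 is 105 days after the start; 105 ÷ 11 = 9 remainder 6. Last occurrence in the window: #10 on 2053-11-23.
Occurrences #2 through #10: 9 in total.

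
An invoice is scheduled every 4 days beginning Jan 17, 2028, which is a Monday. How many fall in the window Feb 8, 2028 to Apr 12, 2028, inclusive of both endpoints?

Occurrences land 4·i days after Jan 17, 2028 for i = 0, 1, 2, …
Feb 8, 2028 is 22 days after the start; 22 ÷ 4 = 5 remainder 2; since the remainder is 2, round up to i = 6. First occurrence in the window: #7 on Feb 10, 2028 (6×4 = 24 days in).
Apr 12, 2028 is 86 days after the start; 86 ÷ 4 = 21 remainder 2. Last occurrence in the window: #22 on Apr 10, 2028.
Occurrences #7 through #22: 16 in total.

16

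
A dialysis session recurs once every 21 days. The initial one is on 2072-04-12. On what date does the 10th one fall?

The 10th occurrence is 9 intervals after the first: 9 × 21 = 189 days after 2072-04-12.
April has 30 days — 18 days to the end of April leaves 171.
May has 31 days (140 left).
June has 30 days (110 left).
July has 31 days (79 left).
August has 31 days (48 left).
September has 30 days (18 left).
18 days into October → 2072-10-18.

2072-10-18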